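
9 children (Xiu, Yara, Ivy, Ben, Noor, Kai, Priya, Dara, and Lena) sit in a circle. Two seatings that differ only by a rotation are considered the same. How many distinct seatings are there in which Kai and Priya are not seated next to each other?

Without the restriction there are (8)! = 40320 seatings.
Seatings with Kai beside Priya: treat them as a block with 2 internal orders, giving 2 × (7)! = 10080.
Subtracting, 40320 − 10080 = 30240.

30240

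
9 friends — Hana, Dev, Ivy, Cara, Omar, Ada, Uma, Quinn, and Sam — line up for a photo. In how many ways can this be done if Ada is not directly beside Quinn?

There are 9! = 362880 arrangements in all. If Ada and Quinn are adjacent, merging them into one block gives 2·(8)! = 80640 arrangements.
Complementary counting: 362880 − 80640 = 282240.

282240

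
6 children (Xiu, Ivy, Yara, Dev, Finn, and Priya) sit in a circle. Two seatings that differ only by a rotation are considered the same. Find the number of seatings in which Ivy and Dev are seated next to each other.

48

Glue Ivy and Dev into a block (2 internal orders). Seating 5 units around a circle gives (4)! arrangements.
So 2 × (4)! = 2 × 24 = 48.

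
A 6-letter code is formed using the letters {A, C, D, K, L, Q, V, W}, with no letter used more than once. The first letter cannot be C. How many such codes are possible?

The first letter has 8−1 = 7 choices (anything except C).
The remaining 5 letters are filled from the other 7 symbols without repetition: 7 × 6 × 5 × 4 × 3 = 2520.
Total: 7 × 2520 = 17640.

17640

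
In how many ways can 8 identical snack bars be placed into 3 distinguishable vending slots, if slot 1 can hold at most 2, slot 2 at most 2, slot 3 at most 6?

6

Ignoring the caps, the number of non-negative solutions to x_1+…+x_3 = 8 is C(10,2) = 45.
Subtract solutions that violate a single cap (substitute x_i' = x_i − (cap_i+1)): x_1 ≥ 3 gives C(7,2) = 21; x_2 ≥ 3 gives C(7,2) = 21; x_3 ≥ 7 gives C(3,2) = 3. Together 45.
Add back pairs where two caps are both exceeded: 6 + 0 + 0 = 6.
By inclusion–exclusion the count is 45 − 45 + 6 = 6.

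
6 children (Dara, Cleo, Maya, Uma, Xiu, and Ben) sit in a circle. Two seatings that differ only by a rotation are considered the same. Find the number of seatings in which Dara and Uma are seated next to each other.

48

Treat {Dara, Uma} as one unit (2 internal orders) and seat the resulting 5 units around the table: (4)! circular arrangements.
So 2 × (4)! = 2 × 24 = 48.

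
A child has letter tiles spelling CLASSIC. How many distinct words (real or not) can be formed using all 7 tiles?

The 7 letters of CLASSIC have repeats: C appearing twice and S appearing twice.
So there are 7! / (2!·2!) = 1260 distinguishable arrangements.

1260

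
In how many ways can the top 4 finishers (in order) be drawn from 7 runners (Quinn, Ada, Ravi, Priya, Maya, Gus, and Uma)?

840

This is an ordered selection of 4 from 7: P(7,4).
That gives 7 × 6 × 5 × 4 = 840.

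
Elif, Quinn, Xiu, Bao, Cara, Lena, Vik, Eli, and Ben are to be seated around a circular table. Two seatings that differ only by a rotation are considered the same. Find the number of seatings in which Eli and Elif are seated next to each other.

10080

Treat {Eli, Elif} as one unit (2 internal orders) and seat the resulting 8 units around the table: (7)! circular arrangements.
So 2 × (7)! = 2 × 5040 = 10080.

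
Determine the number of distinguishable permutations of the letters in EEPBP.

The 5 letters of EEPBP have repeats: E appearing twice and P appearing twice.
So there are 5! / (2!·2!) = 30 distinguishable arrangements.

30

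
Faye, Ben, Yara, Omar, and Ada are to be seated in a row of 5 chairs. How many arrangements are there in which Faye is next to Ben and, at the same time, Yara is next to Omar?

24

Treat {Faye,Ben} as one block (2 orders) and {Yara,Omar} as another (2 orders).
That leaves 3 units to arrange: 2 × 2 × 3! = 4 × 6 = 24.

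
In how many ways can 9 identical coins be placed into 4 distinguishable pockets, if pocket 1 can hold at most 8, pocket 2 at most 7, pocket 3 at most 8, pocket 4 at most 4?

179

By stars and bars, unrestricted non-negative solutions to x_1+…+x_4 = 9 number C(9+3,3) = 220.
Subtract solutions that violate a single cap (substitute x_i' = x_i − (cap_i+1)): x_1 ≥ 9 gives C(3,3) = 1; x_2 ≥ 8 gives C(4,3) = 4; x_3 ≥ 9 gives C(3,3) = 1; x_4 ≥ 5 gives C(7,3) = 35. Together 41.
No two caps can be exceeded simultaneously, so the pair terms are all 0.
By inclusion–exclusion the count is 220 − 41 + 0 = 179.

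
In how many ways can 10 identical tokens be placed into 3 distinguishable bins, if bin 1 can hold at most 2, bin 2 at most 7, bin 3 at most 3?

6

Ignoring the caps, the number of non-negative solutions to x_1+…+x_3 = 10 is C(12,2) = 66.
Subtract solutions that violate a single cap (substitute x_i' = x_i − (cap_i+1)): x_1 ≥ 3 gives C(9,2) = 36; x_2 ≥ 8 gives C(4,2) = 6; x_3 ≥ 4 gives C(8,2) = 28. Together 70.
Add back pairs where two caps are both exceeded: 0 + 10 + 0 = 10.
By inclusion–exclusion the count is 66 − 70 + 10 = 6.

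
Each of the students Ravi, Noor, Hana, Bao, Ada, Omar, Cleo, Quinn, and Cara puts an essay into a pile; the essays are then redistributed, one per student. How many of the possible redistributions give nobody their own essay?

This is the derangement count D_9: permutations of 9 items with no fixed point.
By inclusion–exclusion this is Σ_{j=0}^{9} (−1)^j C(9,j)·(9−j)!.
Computing: 362880 − 362880 + 181440 − 60480 + 15120 − 3024 + 504 − 72 + 9 − 1 = 133496.

133496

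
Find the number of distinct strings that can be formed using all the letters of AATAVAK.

Letter multiplicities in AATAVAK: A×4, K×1, T×1, V×1.
The number of distinct arrangements is 7!/(4!) = 5040/24 = 210.

210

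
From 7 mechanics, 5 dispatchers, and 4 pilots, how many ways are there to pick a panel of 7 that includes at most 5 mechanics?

11376

Split by how many mechanics are chosen (0 through 5).
Sum: C(7,0)·C(9,7) + C(7,1)·C(9,6) + C(7,2)·C(9,5) + C(7,3)·C(9,4) + C(7,4)·C(9,3) + C(7,5)·C(9,2) = 36 + 588 + 2646 + 4410 + 2940 + 756 = 11376.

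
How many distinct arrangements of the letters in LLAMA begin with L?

12

With the first slot taken by L, it remains to arrange the other 4 letters (LAMA).
Those 4 letters have A appearing twice, giving (4)!/(2!) = 12.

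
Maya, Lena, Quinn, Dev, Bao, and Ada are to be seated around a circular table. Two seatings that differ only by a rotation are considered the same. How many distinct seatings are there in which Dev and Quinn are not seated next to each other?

72

Without the restriction there are (5)! = 120 seatings.
Seatings with Dev beside Quinn: treat them as a block with 2 internal orders, giving 2 × (4)! = 48.
Subtracting, 120 − 48 = 72.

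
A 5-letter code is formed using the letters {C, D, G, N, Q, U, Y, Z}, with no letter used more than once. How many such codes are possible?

This is a permutation of 5 out of 8: P(8,5) = 8!/3!.
8 × 7 × 6 × 5 × 4 = 6720.

6720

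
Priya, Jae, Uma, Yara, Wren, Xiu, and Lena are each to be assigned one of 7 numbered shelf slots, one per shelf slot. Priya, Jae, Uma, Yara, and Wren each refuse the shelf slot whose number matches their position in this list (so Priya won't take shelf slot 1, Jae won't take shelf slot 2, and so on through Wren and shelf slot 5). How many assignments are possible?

2428

Let Aᵢ (for 1 ≤ i ≤ 5) be the placements that put person i in their forbidden shelf slot. Any j of these fix j positions, leaving (7−j)! ways to fill the rest, and there are C(5,j) ways to pick which j.
By inclusion–exclusion, the number of valid placements is Σ_{j=0}^{5} (−1)^j C(5,j)·(7−j)!.
Computing: 5040 − 3600 + 1200 − 240 + 30 − 2 = 2428.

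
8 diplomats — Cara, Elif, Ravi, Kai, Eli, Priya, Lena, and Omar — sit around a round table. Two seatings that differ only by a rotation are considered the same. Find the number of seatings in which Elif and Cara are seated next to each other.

1440

Glue Elif and Cara into a block (2 internal orders). Seating 7 units around a circle gives (6)! arrangements.
So 2 × (6)! = 2 × 720 = 1440.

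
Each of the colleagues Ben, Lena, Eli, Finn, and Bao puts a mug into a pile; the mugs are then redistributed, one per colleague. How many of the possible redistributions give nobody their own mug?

44

Let Aᵢ be the assignments in which colleague i gets their own mug. We want the size of the complement of A₁∪…∪A_5.
By inclusion–exclusion this is Σ_{j=0}^{5} (−1)^j C(5,j)·(5−j)!.
Computing: 120 − 120 + 60 − 20 + 5 − 1 = 44.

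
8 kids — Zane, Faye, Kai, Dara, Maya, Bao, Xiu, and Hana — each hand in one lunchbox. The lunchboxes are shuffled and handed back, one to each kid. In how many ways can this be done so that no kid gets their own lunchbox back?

Let Aᵢ be the assignments in which kid i gets their own lunchbox. We want the size of the complement of A₁∪…∪A_8.
By inclusion–exclusion this is Σ_{j=0}^{8} (−1)^j C(8,j)·(8−j)!.
Computing: 40320 − 40320 + 20160 − 6720 + 1680 − 336 + 56 − 8 + 1 = 14833.

14833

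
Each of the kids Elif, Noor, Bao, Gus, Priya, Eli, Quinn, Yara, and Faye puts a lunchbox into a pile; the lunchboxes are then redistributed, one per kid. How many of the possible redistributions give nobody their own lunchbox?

This is the derangement count D_9: permutations of 9 items with no fixed point.
By inclusion–exclusion this is Σ_{j=0}^{9} (−1)^j C(9,j)·(9−j)!.
Computing: 362880 − 362880 + 181440 − 60480 + 15120 − 3024 + 504 − 72 + 9 − 1 = 133496.

133496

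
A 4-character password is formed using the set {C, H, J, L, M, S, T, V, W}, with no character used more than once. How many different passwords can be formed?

3024

Choose and order 4 of the 9 symbols: the first character has 9 options, the next 8, then 7, 6.
That product is 9 × 8 × 7 × 6 = 3024.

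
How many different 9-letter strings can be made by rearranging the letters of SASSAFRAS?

2520

SASSAFRAS has 9 letters with A appearing 3 times and S appearing 4 times.
So there are 9! / (4!·3!) = 2520 distinguishable arrangements.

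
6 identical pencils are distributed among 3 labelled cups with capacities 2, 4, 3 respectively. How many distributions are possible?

By stars and bars, unrestricted non-negative solutions to x_1+…+x_3 = 6 number C(6+2,2) = 28.
Subtract solutions that violate a single cap (substitute x_i' = x_i − (cap_i+1)): x_1 ≥ 3 gives C(5,2) = 10; x_2 ≥ 5 gives C(3,2) = 3; x_3 ≥ 4 gives C(4,2) = 6. Together 19.
No two caps can be exceeded simultaneously, so the pair terms are all 0.
By inclusion–exclusion the count is 28 − 19 + 0 = 9.

9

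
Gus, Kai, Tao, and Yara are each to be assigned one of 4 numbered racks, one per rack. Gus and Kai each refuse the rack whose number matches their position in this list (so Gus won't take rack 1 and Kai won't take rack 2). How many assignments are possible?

14

Let Aᵢ (for i ∈ {1, 2}) be the placements that put person i in their forbidden rack. Any j of these fix j positions, leaving (4−j)! ways to fill the rest, and there are C(2,j) ways to pick which j.
By inclusion–exclusion, the number of valid placements is Σ_{j=0}^{2} (−1)^j C(2,j)·(4−j)!.
Computing: 24 − 12 + 2 = 14.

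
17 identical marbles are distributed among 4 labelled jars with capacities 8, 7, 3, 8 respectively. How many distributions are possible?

158

Ignoring the caps, the number of non-negative solutions to x_1+…+x_4 = 17 is C(20,3) = 1140.
Subtract solutions that violate a single cap (substitute x_i' = x_i − (cap_i+1)): x_1 ≥ 9 gives C(11,3) = 165; x_2 ≥ 8 gives C(12,3) = 220; x_3 ≥ 4 gives C(16,3) = 560; x_4 ≥ 9 gives C(11,3) = 165. Together 1110.
Add back pairs where two caps are both exceeded: 1 + 35 + 0 + 56 + 1 + 35 = 128.
By inclusion–exclusion the count is 1140 − 1110 + 128 = 158.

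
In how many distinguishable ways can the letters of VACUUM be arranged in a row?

360

Letter multiplicities in VACUUM: A×1, C×1, M×1, U×2, V×1.
The number of distinct arrangements is 6!/(2!) = 720/2 = 360.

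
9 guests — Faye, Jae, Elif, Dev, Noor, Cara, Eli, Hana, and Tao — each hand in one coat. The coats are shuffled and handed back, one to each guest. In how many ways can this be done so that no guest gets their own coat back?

Count assignments avoiding every fixed point. For any j of the 9 guests fixed to their own coat, the other 9−j can be arranged in (9−j)! ways.
By inclusion–exclusion this is Σ_{j=0}^{9} (−1)^j C(9,j)·(9−j)!.
Computing: 362880 − 362880 + 181440 − 60480 + 15120 − 3024 + 504 − 72 + 9 − 1 = 133496.

133496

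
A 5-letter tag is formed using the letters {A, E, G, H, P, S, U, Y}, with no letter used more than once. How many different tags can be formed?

6720

This is a permutation of 5 out of 8: P(8,5) = 8!/3!.
That product is 8 × 7 × 6 × 5 × 4 = 6720.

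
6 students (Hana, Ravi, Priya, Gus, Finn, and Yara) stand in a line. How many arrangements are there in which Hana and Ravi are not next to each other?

There are 6! = 720 arrangements in all. If Hana and Ravi are adjacent, merging them into one block gives 2·(5)! = 240 arrangements.
Complementary counting: 720 − 240 = 480.

480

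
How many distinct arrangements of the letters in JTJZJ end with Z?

With the last slot taken by Z, it remains to arrange the other 4 letters (JTJJ).
Those 4 letters have J appearing 3 times, giving (4)!/(3!) = 4.

4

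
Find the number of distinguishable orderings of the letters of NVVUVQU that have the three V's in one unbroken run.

Treat the 3 copies of V as a single block. The multiset to arrange is then {VVV, N, Q, U, U}, 5 items in all.
That gives (5)!/(2!) = 60 arrangements.

60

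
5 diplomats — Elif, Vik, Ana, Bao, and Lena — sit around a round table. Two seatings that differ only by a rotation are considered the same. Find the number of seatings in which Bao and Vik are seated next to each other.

Glue Bao and Vik into a block (2 internal orders). Seating 4 units around a circle gives (3)! arrangements.
So 2 × (3)! = 2 × 6 = 12.

12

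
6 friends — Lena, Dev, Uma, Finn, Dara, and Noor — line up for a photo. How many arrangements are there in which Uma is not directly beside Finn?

480

Of the 6! = 720 arrangements, those with Uma and Finn adjacent number 2 × 5! = 240 (treat the pair as a block with 2 internal orders).
Complementary counting: 720 − 240 = 480.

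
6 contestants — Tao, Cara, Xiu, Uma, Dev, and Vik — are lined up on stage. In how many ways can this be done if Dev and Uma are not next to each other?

480

Of the 6! = 720 arrangements, those with Dev and Uma adjacent number 2 × 5! = 240 (treat the pair as a block with 2 internal orders).
Complementary counting: 720 − 240 = 480.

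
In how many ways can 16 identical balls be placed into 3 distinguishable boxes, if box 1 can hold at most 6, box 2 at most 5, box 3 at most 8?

10

By stars and bars, unrestricted non-negative solutions to x_1+…+x_3 = 16 number C(16+2,2) = 153.
Subtract solutions that violate a single cap (substitute x_i' = x_i − (cap_i+1)): x_1 ≥ 7 gives C(11,2) = 55; x_2 ≥ 6 gives C(12,2) = 66; x_3 ≥ 9 gives C(9,2) = 36. Together 157.
Add back pairs where two caps are both exceeded: 10 + 1 + 3 = 14.
By inclusion–exclusion the count is 153 − 157 + 14 = 10.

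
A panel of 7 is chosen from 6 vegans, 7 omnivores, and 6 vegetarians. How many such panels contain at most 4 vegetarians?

49907

Split by how many vegetarians are chosen (0 through 4).
Sum: C(6,0)·C(13,7) + C(6,1)·C(13,6) + C(6,2)·C(13,5) + C(6,3)·C(13,4) + C(6,4)·C(13,3) = 1716 + 10296 + 19305 + 14300 + 4290 = 49907.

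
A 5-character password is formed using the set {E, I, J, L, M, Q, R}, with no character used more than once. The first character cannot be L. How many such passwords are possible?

2160

The first character has 7−1 = 6 choices (anything except L).
The remaining 4 characters are filled from the other 6 symbols without repetition: 6 × 5 × 4 × 3 = 360.
Total: 6 × 360 = 2160.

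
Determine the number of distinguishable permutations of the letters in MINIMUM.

MINIMUM has 7 letters with I appearing twice and M appearing 3 times.
Dividing 7! = 5040 by 3!·2! = 12 for the repeated letters gives 420.

420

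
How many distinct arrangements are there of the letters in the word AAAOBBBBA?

The 9 letters of AAAOBBBBA have repeats: A appearing 4 times and B appearing 4 times.
The number of distinct arrangements is 9!/(4!·4!) = 362880/576 = 630.

630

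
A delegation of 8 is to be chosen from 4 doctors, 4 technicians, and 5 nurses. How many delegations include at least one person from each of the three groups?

1268

Total 8-person selections from all 13: C(13,8) = 1287.
Subtract selections that omit an entire group: no doctors → C(9,8) = 9; no technicians → C(9,8) = 9; no nurses → C(8,8) = 1.
Add back selections omitting two groups (i.e. drawn from a single group): C(4,8) + C(4,8) + C(5,8) = 0.
By inclusion–exclusion: 1287 − 19 + 0 = 1268.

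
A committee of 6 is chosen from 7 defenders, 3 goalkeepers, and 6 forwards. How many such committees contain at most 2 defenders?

3612

Split by how many defenders are chosen (0 through 2).
Sum: C(7,0)·C(9,6) + C(7,1)·C(9,5) + C(7,2)·C(9,4) = 84 + 882 + 2646 = 3612.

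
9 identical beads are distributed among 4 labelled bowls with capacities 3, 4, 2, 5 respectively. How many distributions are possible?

By stars and bars, unrestricted non-negative solutions to x_1+…+x_4 = 9 number C(9+3,3) = 220.
Subtract solutions that violate a single cap (substitute x_i' = x_i − (cap_i+1)): x_1 ≥ 4 gives C(8,3) = 56; x_2 ≥ 5 gives C(7,3) = 35; x_3 ≥ 3 gives C(9,3) = 84; x_4 ≥ 6 gives C(6,3) = 20. Together 195.
Add back pairs where two caps are both exceeded: 1 + 10 + 0 + 4 + 0 + 1 = 16.
By inclusion–exclusion the count is 220 − 195 + 16 = 41.

41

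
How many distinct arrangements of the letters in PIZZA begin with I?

With the first slot taken by I, it remains to arrange the other 4 letters (PZZA).
Those 4 letters have Z appearing twice, giving (4)!/(2!) = 12.

12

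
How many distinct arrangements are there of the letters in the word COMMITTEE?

45360

Letter multiplicities in COMMITTEE: C×1, E×2, I×1, M×2, O×1, T×2.
The number of distinct arrangements is 9!/(2!·2!·2!) = 362880/8 = 45360.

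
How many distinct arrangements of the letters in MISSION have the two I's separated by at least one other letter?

There are 7!/(2!·2!) = 1260 arrangements of MISSION in total.
Arrangements with the I's together: treat II as one letter, giving (6)!/(2!) = 360.
Hence 1260 − 360 = 900.

900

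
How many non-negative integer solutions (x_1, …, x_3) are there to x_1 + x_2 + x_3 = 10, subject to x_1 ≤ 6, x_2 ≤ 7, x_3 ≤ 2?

15

Ignoring the caps, the number of non-negative solutions to x_1+…+x_3 = 10 is C(12,2) = 66.
Subtract solutions that violate a single cap (substitute x_i' = x_i − (cap_i+1)): x_1 ≥ 7 gives C(5,2) = 10; x_2 ≥ 8 gives C(4,2) = 6; x_3 ≥ 3 gives C(9,2) = 36. Together 52.
Add back pairs where two caps are both exceeded: 0 + 1 + 0 = 1.
By inclusion–exclusion the count is 66 − 52 + 1 = 15.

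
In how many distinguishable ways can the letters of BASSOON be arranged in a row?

The 7 letters of BASSOON have repeats: O appearing twice and S appearing twice.
The number of distinct arrangements is 7!/(2!·2!) = 5040/4 = 1260.

1260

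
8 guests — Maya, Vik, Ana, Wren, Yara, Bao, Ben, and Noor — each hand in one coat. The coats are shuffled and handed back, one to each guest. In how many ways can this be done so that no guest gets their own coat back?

14833

Let Aᵢ be the assignments in which guest i gets their own coat. We want the size of the complement of A₁∪…∪A_8.
By inclusion–exclusion this is Σ_{j=0}^{8} (−1)^j C(8,j)·(8−j)!.
Computing: 40320 − 40320 + 20160 − 6720 + 1680 − 336 + 56 − 8 + 1 = 14833.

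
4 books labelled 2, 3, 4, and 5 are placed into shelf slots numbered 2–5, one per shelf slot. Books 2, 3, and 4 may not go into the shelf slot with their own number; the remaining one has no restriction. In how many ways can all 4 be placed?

11

Let Aᵢ (for i ∈ {2, 3, 4}) be the placements that put book i in its forbidden shelf slot. Any j of these fix j positions, leaving (4−j)! ways to fill the rest, and there are C(3,j) ways to pick which j.
By inclusion–exclusion, the number of valid placements is Σ_{j=0}^{3} (−1)^j C(3,j)·(4−j)!.
Computing: 24 − 18 + 6 − 1 = 11.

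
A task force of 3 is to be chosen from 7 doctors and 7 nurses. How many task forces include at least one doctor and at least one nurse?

Total 3-person selections from all 14: C(14,3) = 364.
Subtract selections that omit an entire group: no doctors → C(7,3) = 35; no nurses → C(7,3) = 35.
Both groups omitted at once is impossible, so 364 − 70 = 294.

294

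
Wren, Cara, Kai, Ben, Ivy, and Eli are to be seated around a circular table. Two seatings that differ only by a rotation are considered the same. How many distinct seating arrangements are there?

Around a circle, 6 distinct people have 6!/6 = (5)! = 120 rotationally distinct seatings.

120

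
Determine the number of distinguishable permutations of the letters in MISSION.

1260

The 7 letters of MISSION have repeats: I appearing twice and S appearing twice.
Dividing 7! = 5040 by 2!·2! = 4 for the repeated letters gives 1260.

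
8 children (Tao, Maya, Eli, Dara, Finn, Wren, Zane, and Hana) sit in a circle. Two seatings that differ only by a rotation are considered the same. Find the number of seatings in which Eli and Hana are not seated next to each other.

All circular seatings of 8 people number (7)! = 5040.
Those with Eli next to Hana: fuse the pair into one unit and seat 7 units around a circle — 2·(6)! = 1440.
Subtracting, 5040 − 1440 = 3600.

3600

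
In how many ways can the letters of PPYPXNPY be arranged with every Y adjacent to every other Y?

210

Treat the 2 copies of Y as a single block. The multiset to arrange is then {YY, N, P, P, P, P, X}, 7 items in all.
That gives (7)!/(4!) = 210 arrangements.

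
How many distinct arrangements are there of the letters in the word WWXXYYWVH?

The 9 letters of WWXXYYWVH have repeats: W appearing 3 times, X appearing twice, and Y appearing twice.
Dividing 9! = 362880 by 3!·2!·2! = 24 for the repeated letters gives 15120.

15120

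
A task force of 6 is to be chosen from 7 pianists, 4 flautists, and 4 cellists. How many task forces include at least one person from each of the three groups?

4060

Total 6-person selections from all 15: C(15,6) = 5005.
Selections missing a whole group: no pianists → C(8,6) = 28; no flautists → C(11,6) = 462; no cellists → C(11,6) = 462.
Add back selections omitting two groups (i.e. drawn from a single group): C(7,6) + C(4,6) + C(4,6) = 7.
By inclusion–exclusion: 5005 − 952 + 7 = 4060.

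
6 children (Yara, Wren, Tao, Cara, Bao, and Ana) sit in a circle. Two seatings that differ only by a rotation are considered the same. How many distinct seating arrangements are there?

120

Fix one person's seat to break rotational symmetry; the remaining 5 people can be arranged in (5)! = 120 ways.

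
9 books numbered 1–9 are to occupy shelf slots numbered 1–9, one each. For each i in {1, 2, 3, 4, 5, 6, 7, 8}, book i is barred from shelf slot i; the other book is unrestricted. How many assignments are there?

148329

Let Aᵢ (for 1 ≤ i ≤ 8) be the placements that put book i in its forbidden shelf slot. Any j of these fix j positions, leaving (9−j)! ways to fill the rest, and there are C(8,j) ways to pick which j.
By inclusion–exclusion, the number of valid placements is Σ_{j=0}^{8} (−1)^j C(8,j)·(9−j)!.
Computing: 362880 − 322560 + 141120 − 40320 + 8400 − 1344 + 168 − 16 + 1 = 148329.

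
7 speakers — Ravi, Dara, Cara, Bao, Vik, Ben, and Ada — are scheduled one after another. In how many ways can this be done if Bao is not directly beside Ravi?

There are 7! = 5040 arrangements in all. If Bao and Ravi are adjacent, merging them into one block gives 2·(6)! = 1440 arrangements.
So 5040 − 1440 = 3600 arrangements keep them apart.

3600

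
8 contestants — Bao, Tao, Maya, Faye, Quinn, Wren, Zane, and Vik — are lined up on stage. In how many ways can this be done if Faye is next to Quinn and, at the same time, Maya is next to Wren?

2880

Treat {Faye,Quinn} as one block (2 orders) and {Maya,Wren} as another (2 orders).
That leaves 6 units to arrange: 2 × 2 × 6! = 4 × 720 = 2880.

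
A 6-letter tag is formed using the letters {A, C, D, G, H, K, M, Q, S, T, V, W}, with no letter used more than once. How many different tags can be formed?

Choose and order 6 of the 12 symbols: the first letter has 12 options, the next 11, and so on down to 7.
12 × 11 × 10 × 9 × 8 × 7 = 665280.

665280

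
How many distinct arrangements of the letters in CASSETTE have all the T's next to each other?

1260

Treat the 2 copies of T as a single block. The multiset to arrange is then {TT, A, C, E, E, S, S}, 7 items in all.
That gives (7)!/(2!·2!) = 1260 arrangements.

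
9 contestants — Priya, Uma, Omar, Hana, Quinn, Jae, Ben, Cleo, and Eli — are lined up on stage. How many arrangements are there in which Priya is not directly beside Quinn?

282240

There are 9! = 362880 arrangements in all. If Priya and Quinn are adjacent, merging them into one block gives 2·(8)! = 80640 arrangements.
So 362880 − 80640 = 282240 arrangements keep them apart.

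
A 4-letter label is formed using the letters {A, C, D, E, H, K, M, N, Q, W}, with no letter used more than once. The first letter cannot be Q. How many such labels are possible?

The first letter has 10−1 = 9 choices (anything except Q).
The remaining 3 letters are filled from the other 9 symbols without repetition: 9 × 8 × 7 = 504.
Total: 9 × 504 = 4536.

4536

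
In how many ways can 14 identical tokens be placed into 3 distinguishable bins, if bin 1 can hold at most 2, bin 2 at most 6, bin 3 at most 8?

6

By stars and bars, unrestricted non-negative solutions to x_1+…+x_3 = 14 number C(14+2,2) = 120.
Subtract solutions that violate a single cap (substitute x_i' = x_i − (cap_i+1)): x_1 ≥ 3 gives C(13,2) = 78; x_2 ≥ 7 gives C(9,2) = 36; x_3 ≥ 9 gives C(7,2) = 21. Together 135.
Add back pairs where two caps are both exceeded: 15 + 6 + 0 = 21.
By inclusion–exclusion the count is 120 − 135 + 21 = 6.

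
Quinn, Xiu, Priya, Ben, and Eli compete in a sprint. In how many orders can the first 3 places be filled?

60

This is an ordered selection of 3 from 5: P(5,3).
That gives 5 × 4 × 3 = 60.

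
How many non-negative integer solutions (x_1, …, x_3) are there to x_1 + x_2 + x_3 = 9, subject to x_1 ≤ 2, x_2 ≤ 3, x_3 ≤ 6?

Ignoring the caps, the number of non-negative solutions to x_1+…+x_3 = 9 is C(11,2) = 55.
Subtract solutions that violate a single cap (substitute x_i' = x_i − (cap_i+1)): x_1 ≥ 3 gives C(8,2) = 28; x_2 ≥ 4 gives C(7,2) = 21; x_3 ≥ 7 gives C(4,2) = 6. Together 55.
Add back pairs where two caps are both exceeded: 6 + 0 + 0 = 6.
By inclusion–exclusion the count is 55 − 55 + 6 = 6.

6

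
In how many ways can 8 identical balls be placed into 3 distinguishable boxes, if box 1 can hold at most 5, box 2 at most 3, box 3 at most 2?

6

Ignoring the caps, the number of non-negative solutions to x_1+…+x_3 = 8 is C(10,2) = 45.
Subtract solutions that violate a single cap (substitute x_i' = x_i − (cap_i+1)): x_1 ≥ 6 gives C(4,2) = 6; x_2 ≥ 4 gives C(6,2) = 15; x_3 ≥ 3 gives C(7,2) = 21. Together 42.
Add back pairs where two caps are both exceeded: 0 + 0 + 3 = 3.
By inclusion–exclusion the count is 45 − 42 + 3 = 6.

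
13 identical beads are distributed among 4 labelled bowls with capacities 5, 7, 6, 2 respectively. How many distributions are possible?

Ignoring the caps, the number of non-negative solutions to x_1+…+x_4 = 13 is C(16,3) = 560.
Subtract solutions that violate a single cap (substitute x_i' = x_i − (cap_i+1)): x_1 ≥ 6 gives C(10,3) = 120; x_2 ≥ 8 gives C(8,3) = 56; x_3 ≥ 7 gives C(9,3) = 84; x_4 ≥ 3 gives C(13,3) = 286. Together 546.
Add back pairs where two caps are both exceeded: 0 + 1 + 35 + 0 + 10 + 20 = 66.
By inclusion–exclusion the count is 560 − 546 + 66 = 80.

80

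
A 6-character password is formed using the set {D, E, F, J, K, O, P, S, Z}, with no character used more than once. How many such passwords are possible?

60480

With no repetition, fill the 6 characters in order: 9 choices, then 8, down to 4.
That product is 9 × 8 × 7 × 6 × 5 × 4 = 60480.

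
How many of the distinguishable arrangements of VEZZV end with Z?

With the last slot taken by Z, it remains to arrange the other 4 letters (VEZV).
Those 4 letters have V appearing twice, giving (4)!/(2!) = 12.

12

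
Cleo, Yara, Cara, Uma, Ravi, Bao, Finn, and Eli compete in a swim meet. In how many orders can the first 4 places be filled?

1680

There are 8 choices for 1st place, 7 for 2nd, and so on down to 5 for position 4.
That gives 8 × 7 × 6 × 5 = 1680.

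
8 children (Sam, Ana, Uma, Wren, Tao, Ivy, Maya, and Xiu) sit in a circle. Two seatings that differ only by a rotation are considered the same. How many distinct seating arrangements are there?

Seat Sam anywhere (absorbing the rotational symmetry), then permute the other 7: (7)! = 5040.

5040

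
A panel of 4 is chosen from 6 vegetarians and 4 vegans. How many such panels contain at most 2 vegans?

185

Split by how many vegans are chosen (0 through 2).
Sum: C(4,0)·C(6,4) + C(4,1)·C(6,3) + C(4,2)·C(6,2) = 15 + 80 + 90 = 185.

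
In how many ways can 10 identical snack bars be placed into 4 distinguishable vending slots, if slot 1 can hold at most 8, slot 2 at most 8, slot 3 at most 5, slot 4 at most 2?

127

By stars and bars, unrestricted non-negative solutions to x_1+…+x_4 = 10 number C(10+3,3) = 286.
Subtract solutions that violate a single cap (substitute x_i' = x_i − (cap_i+1)): x_1 ≥ 9 gives C(4,3) = 4; x_2 ≥ 9 gives C(4,3) = 4; x_3 ≥ 6 gives C(7,3) = 35; x_4 ≥ 3 gives C(10,3) = 120. Together 163.
Add back pairs where two caps are both exceeded: 0 + 0 + 0 + 0 + 0 + 4 = 4.
By inclusion–exclusion the count is 286 − 163 + 4 = 127.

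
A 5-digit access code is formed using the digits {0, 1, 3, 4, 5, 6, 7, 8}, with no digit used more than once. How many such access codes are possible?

6720

With no repetition, fill the 5 digits in order: 8 choices, then 7, down to 4.
That product is 8 × 7 × 6 × 5 × 4 = 6720.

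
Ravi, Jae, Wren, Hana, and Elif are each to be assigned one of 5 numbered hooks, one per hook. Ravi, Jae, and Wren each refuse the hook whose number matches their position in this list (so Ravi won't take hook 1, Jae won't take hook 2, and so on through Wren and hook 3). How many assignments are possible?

64

Let Aᵢ (for i ∈ {1, 2, 3}) be the placements that put person i in their forbidden hook. Any j of these fix j positions, leaving (5−j)! ways to fill the rest, and there are C(3,j) ways to pick which j.
By inclusion–exclusion, the number of valid placements is Σ_{j=0}^{3} (−1)^j C(3,j)·(5−j)!.
Computing: 120 − 72 + 18 − 2 = 64.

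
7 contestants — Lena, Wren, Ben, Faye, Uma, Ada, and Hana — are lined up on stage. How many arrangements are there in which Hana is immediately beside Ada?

Treat {Hana, Ada} as a single unit. There are 6 units to order, and the pair itself can be ordered 2 ways.
So the count is 2·(6)! = 1440.

1440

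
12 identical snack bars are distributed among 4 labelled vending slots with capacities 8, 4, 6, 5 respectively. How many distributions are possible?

180

Without the upper bounds there are C(15,3) = 455 ways to split 12 among 4 vending slots.
Subtract solutions that violate a single cap (substitute x_i' = x_i − (cap_i+1)): x_1 ≥ 9 gives C(6,3) = 20; x_2 ≥ 5 gives C(10,3) = 120; x_3 ≥ 7 gives C(8,3) = 56; x_4 ≥ 6 gives C(9,3) = 84. Together 280.
Add back pairs where two caps are both exceeded: 0 + 0 + 0 + 1 + 4 + 0 = 5.
By inclusion–exclusion the count is 455 − 280 + 5 = 180.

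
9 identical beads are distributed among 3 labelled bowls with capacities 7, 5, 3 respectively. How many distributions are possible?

21

Ignoring the caps, the number of non-negative solutions to x_1+…+x_3 = 9 is C(11,2) = 55.
Subtract solutions that violate a single cap (substitute x_i' = x_i − (cap_i+1)): x_1 ≥ 8 gives C(3,2) = 3; x_2 ≥ 6 gives C(5,2) = 10; x_3 ≥ 4 gives C(7,2) = 21. Together 34.
No two caps can be exceeded simultaneously, so the pair terms are all 0.
By inclusion–exclusion the count is 55 − 34 + 0 = 21.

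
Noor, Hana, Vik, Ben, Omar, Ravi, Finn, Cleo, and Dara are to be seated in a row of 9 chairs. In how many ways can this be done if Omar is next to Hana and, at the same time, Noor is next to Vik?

20160

Treat {Omar,Hana} as one block (2 orders) and {Noor,Vik} as another (2 orders).
That leaves 7 units to arrange: 2 × 2 × 7! = 4 × 5040 = 20160.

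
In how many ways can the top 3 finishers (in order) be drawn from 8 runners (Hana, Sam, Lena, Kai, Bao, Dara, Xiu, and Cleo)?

336

This is an ordered selection of 3 from 8: P(8,3).
That gives 8 × 7 × 6 = 336.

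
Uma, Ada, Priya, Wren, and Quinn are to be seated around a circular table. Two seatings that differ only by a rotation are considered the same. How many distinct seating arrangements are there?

Seat Uma anywhere (absorbing the rotational symmetry), then permute the other 4: (4)! = 24.

24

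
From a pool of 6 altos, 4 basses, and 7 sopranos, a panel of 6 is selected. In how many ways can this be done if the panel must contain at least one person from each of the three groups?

9996

Unrestricted: C(17,6) = 12376 ways to pick any 6 of the 17.
Subtract selections that omit an entire group: no altos → C(11,6) = 462; no basses → C(13,6) = 1716; no sopranos → C(10,6) = 210.
Add back selections omitting two groups (i.e. drawn from a single group): C(6,6) + C(4,6) + C(7,6) = 8.
By inclusion–exclusion: 12376 − 2388 + 8 = 9996.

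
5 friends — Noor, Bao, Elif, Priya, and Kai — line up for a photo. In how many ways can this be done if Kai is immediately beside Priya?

48

Place the 3 others and the Kai-Priya pair as 4 objects in a line; the pair has 2 internal arrangements.
That gives 2 × 4! = 2 × 24 = 48.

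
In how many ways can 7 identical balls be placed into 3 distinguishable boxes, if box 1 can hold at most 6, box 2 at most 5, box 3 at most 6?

Ignoring the caps, the number of non-negative solutions to x_1+…+x_3 = 7 is C(9,2) = 36.
Subtract solutions that violate a single cap (substitute x_i' = x_i − (cap_i+1)): x_1 ≥ 7 gives C(2,2) = 1; x_2 ≥ 6 gives C(3,2) = 3; x_3 ≥ 7 gives C(2,2) = 1. Together 5.
No two caps can be exceeded simultaneously, so the pair terms are all 0.
By inclusion–exclusion the count is 36 − 5 + 0 = 31.

31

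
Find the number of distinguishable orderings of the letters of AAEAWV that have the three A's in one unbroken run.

Treat the 3 copies of A as a single block. The multiset to arrange is then {AAA, E, V, W}, 4 items in all.
All 4 items are distinct, so there are (4)! = 24 arrangements.

24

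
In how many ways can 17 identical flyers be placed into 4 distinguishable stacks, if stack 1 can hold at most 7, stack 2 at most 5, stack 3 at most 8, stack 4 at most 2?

46

By stars and bars, unrestricted non-negative solutions to x_1+…+x_4 = 17 number C(17+3,3) = 1140.
Subtract solutions that violate a single cap (substitute x_i' = x_i − (cap_i+1)): x_1 ≥ 8 gives C(12,3) = 220; x_2 ≥ 6 gives C(14,3) = 364; x_3 ≥ 9 gives C(11,3) = 165; x_4 ≥ 3 gives C(17,3) = 680. Together 1429.
Add back pairs where two caps are both exceeded: 20 + 1 + 84 + 10 + 165 + 56 = 336.
Subtract triples: 0 + 1 + 0 + 0 = 1.
By inclusion–exclusion the count is 1140 − 1429 + 336 − 1 = 46.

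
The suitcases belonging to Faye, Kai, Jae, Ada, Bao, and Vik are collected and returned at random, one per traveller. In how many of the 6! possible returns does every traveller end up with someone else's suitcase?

Let Aᵢ be the assignments in which traveller i gets their own suitcase. We want the size of the complement of A₁∪…∪A_6.
By inclusion–exclusion this is Σ_{j=0}^{6} (−1)^j C(6,j)·(6−j)!.
Computing: 720 − 720 + 360 − 120 + 30 − 6 + 1 = 265.

265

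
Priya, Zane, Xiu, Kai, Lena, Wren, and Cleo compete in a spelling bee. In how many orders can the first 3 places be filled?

210

There are 7 choices for 1st place, 6 for 2nd, and 5 for 3rd.
That gives 7 × 6 × 5 = 210.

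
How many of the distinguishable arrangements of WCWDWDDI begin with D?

Fix D in the first position and arrange the remaining 7 letters.
Those 7 letters have D appearing twice and W appearing 3 times, giving (7)!/(3!·2!) = 420.

420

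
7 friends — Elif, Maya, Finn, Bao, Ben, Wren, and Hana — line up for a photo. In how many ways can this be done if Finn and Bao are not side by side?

3600

There are 7! = 5040 arrangements in all. If Finn and Bao are adjacent, merging them into one block gives 2·(6)! = 1440 arrangements.
So 5040 − 1440 = 3600 arrangements keep them apart.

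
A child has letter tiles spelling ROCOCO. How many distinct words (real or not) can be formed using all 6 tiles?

The 6 letters of ROCOCO have repeats: C appearing twice and O appearing 3 times.
So there are 6! / (3!·2!) = 60 distinguishable arrangements.

60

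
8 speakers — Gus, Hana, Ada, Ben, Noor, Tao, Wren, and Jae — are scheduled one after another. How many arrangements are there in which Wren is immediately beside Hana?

10080

Treat {Wren, Hana} as a single unit. There are 7 units to order, and the pair itself can be ordered 2 ways.
That gives 2 × 7! = 2 × 5040 = 10080.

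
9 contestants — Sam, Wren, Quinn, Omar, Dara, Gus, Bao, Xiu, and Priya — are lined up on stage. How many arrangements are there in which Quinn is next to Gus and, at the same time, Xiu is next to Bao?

Treat {Quinn,Gus} as one block (2 orders) and {Xiu,Bao} as another (2 orders).
That leaves 7 units to arrange: 2 × 2 × 7! = 4 × 5040 = 20160.

20160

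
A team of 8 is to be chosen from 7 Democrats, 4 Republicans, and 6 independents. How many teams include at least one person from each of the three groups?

22813

Unrestricted: C(17,8) = 24310 ways to pick any 8 of the 17.
Subtract selections that omit an entire group: no Democrats → C(10,8) = 45; no Republicans → C(13,8) = 1287; no independents → C(11,8) = 165.
Add back selections omitting two groups (i.e. drawn from a single group): C(7,8) + C(4,8) + C(6,8) = 0.
By inclusion–exclusion: 24310 − 1497 + 0 = 22813.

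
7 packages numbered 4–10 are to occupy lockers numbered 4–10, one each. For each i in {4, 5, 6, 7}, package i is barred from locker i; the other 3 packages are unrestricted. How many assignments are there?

Let Aᵢ (for 4 ≤ i ≤ 7) be the placements that put package i in its forbidden locker. Any j of these fix j positions, leaving (7−j)! ways to fill the rest, and there are C(4,j) ways to pick which j.
By inclusion–exclusion, the number of valid placements is Σ_{j=0}^{4} (−1)^j C(4,j)·(7−j)!.
Computing: 5040 − 2880 + 720 − 96 + 6 = 2790.

2790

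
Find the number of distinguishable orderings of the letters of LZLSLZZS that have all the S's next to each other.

140

Treat the 2 copies of S as a single block. The multiset to arrange is then {SS, L, L, L, Z, Z, Z}, 7 items in all.
That gives (7)!/(3!·3!) = 140 arrangements.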